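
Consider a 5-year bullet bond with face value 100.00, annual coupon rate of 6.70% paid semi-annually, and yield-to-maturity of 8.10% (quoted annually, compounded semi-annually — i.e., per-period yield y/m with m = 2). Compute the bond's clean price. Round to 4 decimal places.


Answer: Price = 94.3365

Derivation:
Coupon per period c = face * coupon_rate / m = 3.350000
Periods per year m = 2; per-period yield y/m = 0.040500
Number of cashflows N = 10
Cashflows (t years, CF_t, discount factor 1/(1+y/m)^(m*t), PV):
  t = 0.5000: CF_t = 3.350000, DF = 0.961076, PV = 3.219606
  t = 1.0000: CF_t = 3.350000, DF = 0.923668, PV = 3.094287
  t = 1.5000: CF_t = 3.350000, DF = 0.887715, PV = 2.973847
  t = 2.0000: CF_t = 3.350000, DF = 0.853162, PV = 2.858094
  t = 2.5000: CF_t = 3.350000, DF = 0.819954, PV = 2.746846
  t = 3.0000: CF_t = 3.350000, DF = 0.788039, PV = 2.639929
  t = 3.5000: CF_t = 3.350000, DF = 0.757365, PV = 2.537174
  t = 4.0000: CF_t = 3.350000, DF = 0.727886, PV = 2.438418
  t = 4.5000: CF_t = 3.350000, DF = 0.699554, PV = 2.343506
  t = 5.0000: CF_t = 103.350000, DF = 0.672325, PV = 69.484772
Price P = sum_t PV_t = 94.336479


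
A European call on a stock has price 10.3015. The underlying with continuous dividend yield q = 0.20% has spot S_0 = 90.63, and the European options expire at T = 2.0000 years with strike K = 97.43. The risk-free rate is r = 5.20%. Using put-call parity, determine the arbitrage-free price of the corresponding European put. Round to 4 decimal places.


Put-call parity: C - P = S_0 * exp(-qT) - K * exp(-rT).
S_0 * exp(-qT) = 90.6300 * 0.99600799 = 90.26820407
K * exp(-rT) = 97.4300 * 0.90122530 = 87.80638073
P = C - S*exp(-qT) + K*exp(-rT)
P = 10.3015 - 90.26820407 + 87.80638073 = 7.8397

Answer: Put price = 7.8397


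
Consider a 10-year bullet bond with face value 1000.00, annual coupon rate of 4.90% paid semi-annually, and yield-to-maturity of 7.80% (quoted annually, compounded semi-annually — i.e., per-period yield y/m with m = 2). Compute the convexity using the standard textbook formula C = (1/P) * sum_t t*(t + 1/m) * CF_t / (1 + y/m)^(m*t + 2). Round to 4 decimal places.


Coupon per period c = face * coupon_rate / m = 24.500000
Periods per year m = 2; per-period yield y/m = 0.039000
Number of cashflows N = 20
Cashflows (t years, CF_t, discount factor 1/(1+y/m)^(m*t), PV):
  t = 0.5000: CF_t = 24.500000, DF = 0.962464, PV = 23.580366
  t = 1.0000: CF_t = 24.500000, DF = 0.926337, PV = 22.695251
  t = 1.5000: CF_t = 24.500000, DF = 0.891566, PV = 21.843360
  t = 2.0000: CF_t = 24.500000, DF = 0.858100, PV = 21.023446
  t = 2.5000: CF_t = 24.500000, DF = 0.825890, PV = 20.234308
  t = 3.0000: CF_t = 24.500000, DF = 0.794889, PV = 19.474791
  t = 3.5000: CF_t = 24.500000, DF = 0.765052, PV = 18.743783
  t = 4.0000: CF_t = 24.500000, DF = 0.736335, PV = 18.040215
  t = 4.5000: CF_t = 24.500000, DF = 0.708696, PV = 17.363056
  t = 5.0000: CF_t = 24.500000, DF = 0.682094, PV = 16.711314
  t = 5.5000: CF_t = 24.500000, DF = 0.656491, PV = 16.084037
  t = 6.0000: CF_t = 24.500000, DF = 0.631849, PV = 15.480305
  t = 6.5000: CF_t = 24.500000, DF = 0.608132, PV = 14.899235
  t = 7.0000: CF_t = 24.500000, DF = 0.585305, PV = 14.339976
  t = 7.5000: CF_t = 24.500000, DF = 0.563335, PV = 13.801709
  t = 8.0000: CF_t = 24.500000, DF = 0.542190, PV = 13.283647
  t = 8.5000: CF_t = 24.500000, DF = 0.521838, PV = 12.785031
  t = 9.0000: CF_t = 24.500000, DF = 0.502250, PV = 12.305131
  t = 9.5000: CF_t = 24.500000, DF = 0.483398, PV = 11.843244
  t = 10.0000: CF_t = 1024.500000, DF = 0.465253, PV = 476.651552
Price P = sum_t PV_t = 801.183755
Convexity numerator sum_t t*(t + 1/m) * CF_t / (1+y/m)^(m*t + 2):
  t = 0.5000: term = 10.921680
  t = 1.0000: term = 31.535168
  t = 1.5000: term = 60.702923
  t = 2.0000: term = 97.373954
  t = 2.5000: term = 140.578374
  t = 3.0000: term = 189.422255
  t = 3.5000: term = 243.082779
  t = 4.0000: term = 300.803658
  t = 4.5000: term = 361.890831
  t = 5.0000: term = 425.708388
  t = 5.5000: term = 491.674750
  t = 6.0000: term = 559.259056
  t = 6.5000: term = 627.977766
  t = 7.0000: term = 697.391463
  t = 7.5000: term = 767.101843
  t = 8.0000: term = 836.748883
  t = 8.5000: term = 906.008174
  t = 9.0000: term = 974.588423
  t = 9.5000: term = 1042.229091
  t = 10.0000: term = 46361.685393
Convexity = (1/P) * sum = 55126.684851 / 801.183755 = 68.806543

Answer: Convexity = 68.8065


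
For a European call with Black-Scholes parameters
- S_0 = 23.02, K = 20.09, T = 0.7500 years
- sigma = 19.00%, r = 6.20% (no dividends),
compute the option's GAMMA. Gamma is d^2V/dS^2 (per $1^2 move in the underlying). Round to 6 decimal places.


Answer: Gamma = 0.051743

Derivation:
d1 = 1.1922509408; d2 = 1.0277061141
phi(d1) = 0.1959943031; exp(-qT) = 1.0000000000; exp(-rT) = 0.9545645606
Gamma = exp(-qT) * phi(d1) / (S * sigma * sqrt(T)) = 1.0000000000 * 0.1959943031 / (23.0200 * 0.1900 * 0.8660254038) = 0.051743


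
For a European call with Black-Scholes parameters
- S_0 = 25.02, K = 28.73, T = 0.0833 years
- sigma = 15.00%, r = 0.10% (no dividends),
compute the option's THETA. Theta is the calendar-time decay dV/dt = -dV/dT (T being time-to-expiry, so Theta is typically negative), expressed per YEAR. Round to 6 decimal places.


Answer: Theta = -0.017063

Derivation:
d1 = -3.1701933864; d2 = -3.2134859955
phi(d1) = 0.0026215184; exp(-qT) = 1.0000000000; exp(-rT) = 0.9999167035
Theta = -S*exp(-qT)*phi(d1)*sigma/(2*sqrt(T)) - r*K*exp(-rT)*N(d2) + q*S*exp(-qT)*N(d1)
N(d1) = 0.0007616876; N(d2) = 0.0006556710; sqrt(T) = 0.2886173938
Term 1 = -25.0200 * 1.0000000000 * 0.0026215184 * 0.1500 / (2 * 0.2886173938) = -0.0170442925
Term 2 = -0.0010 * 28.7300 * 0.9999167035 * 0.0006556710 = -0.0000188359
Term 3 = 0 (no dividend yield, q = 0)
Theta = -0.0170442925 + (-0.0000188359) + (0.0000000000) = -0.017063


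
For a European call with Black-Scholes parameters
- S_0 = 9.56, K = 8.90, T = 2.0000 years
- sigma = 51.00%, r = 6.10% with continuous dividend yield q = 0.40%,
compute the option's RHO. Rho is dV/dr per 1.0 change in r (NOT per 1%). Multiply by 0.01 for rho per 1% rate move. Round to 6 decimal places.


Answer: Rho = 7.229164

Derivation:
d1 = 0.6178677568; d2 = -0.1033811600
phi(d1) = 0.3296186774; exp(-qT) = 0.9920319148; exp(-rT) = 0.8851483685
N(d2) = 0.4588302321
Rho = K*T*exp(-rT)*N(d2) = 8.9000 * 2.0000 * 0.8851483685 * 0.4588302321 = 7.229164


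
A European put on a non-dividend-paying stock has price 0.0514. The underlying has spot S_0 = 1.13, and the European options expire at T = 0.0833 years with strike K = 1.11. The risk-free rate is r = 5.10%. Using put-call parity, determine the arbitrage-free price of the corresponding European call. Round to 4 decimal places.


Answer: Call price = 0.0761

Derivation:
Put-call parity: C - P = S_0 * exp(-qT) - K * exp(-rT).
S_0 * exp(-qT) = 1.1300 * 1.00000000 = 1.13000000
K * exp(-rT) = 1.1100 * 0.99576071 = 1.10529439
C = P + S*exp(-qT) - K*exp(-rT)
C = 0.0514 + 1.13000000 - 1.10529439 = 0.0761


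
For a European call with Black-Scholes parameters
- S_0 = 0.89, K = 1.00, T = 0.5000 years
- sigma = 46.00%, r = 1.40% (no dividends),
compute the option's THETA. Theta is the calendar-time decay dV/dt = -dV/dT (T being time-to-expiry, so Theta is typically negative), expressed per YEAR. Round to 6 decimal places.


d1 = -0.1741137196; d2 = -0.4993828390
phi(d1) = 0.3929407952; exp(-qT) = 1.0000000000; exp(-rT) = 0.9930244429
Theta = -S*exp(-qT)*phi(d1)*sigma/(2*sqrt(T)) - r*K*exp(-rT)*N(d2) + q*S*exp(-qT)*N(d1)
N(d1) = 0.4308880456; N(d2) = 0.3087548532; sqrt(T) = 0.7071067812
Term 1 = -0.8900 * 1.0000000000 * 0.3929407952 * 0.4600 / (2 * 0.7071067812) = -0.1137522407
Term 2 = -0.0140 * 1.0000 * 0.9930244429 * 0.3087548532 = -0.0042924156
Term 3 = 0 (no dividend yield, q = 0)
Theta = -0.1137522407 + (-0.0042924156) + (0.0000000000) = -0.118045

Answer: Theta = -0.118045


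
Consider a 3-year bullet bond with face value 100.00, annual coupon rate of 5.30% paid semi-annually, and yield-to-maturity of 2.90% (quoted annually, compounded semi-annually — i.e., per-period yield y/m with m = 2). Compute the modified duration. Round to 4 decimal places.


Answer: Modified duration = 2.7798

Derivation:
Coupon per period c = face * coupon_rate / m = 2.650000
Periods per year m = 2; per-period yield y/m = 0.014500
Number of cashflows N = 6
Cashflows (t years, CF_t, discount factor 1/(1+y/m)^(m*t), PV):
  t = 0.5000: CF_t = 2.650000, DF = 0.985707, PV = 2.612124
  t = 1.0000: CF_t = 2.650000, DF = 0.971619, PV = 2.574790
  t = 1.5000: CF_t = 2.650000, DF = 0.957732, PV = 2.537989
  t = 2.0000: CF_t = 2.650000, DF = 0.944043, PV = 2.501714
  t = 2.5000: CF_t = 2.650000, DF = 0.930550, PV = 2.465958
  t = 3.0000: CF_t = 102.650000, DF = 0.917250, PV = 94.155706
Price P = sum_t PV_t = 106.848281
First compute Macaulay numerator sum_t t * PV_t:
  t * PV_t at t = 0.5000: 1.306062
  t * PV_t at t = 1.0000: 2.574790
  t * PV_t at t = 1.5000: 3.806983
  t * PV_t at t = 2.0000: 5.003428
  t * PV_t at t = 2.5000: 6.164894
  t * PV_t at t = 3.0000: 282.467119
Macaulay duration D = 301.323276 / 106.848281 = 2.820104
Modified duration = D / (1 + y/m) = 2.820104 / (1 + 0.014500) = 2.779797


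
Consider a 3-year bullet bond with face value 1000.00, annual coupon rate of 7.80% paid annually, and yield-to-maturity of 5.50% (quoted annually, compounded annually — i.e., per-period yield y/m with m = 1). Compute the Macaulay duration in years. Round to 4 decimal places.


Coupon per period c = face * coupon_rate / m = 78.000000
Periods per year m = 1; per-period yield y/m = 0.055000
Number of cashflows N = 3
Cashflows (t years, CF_t, discount factor 1/(1+y/m)^(m*t), PV):
  t = 1.0000: CF_t = 78.000000, DF = 0.947867, PV = 73.933649
  t = 2.0000: CF_t = 78.000000, DF = 0.898452, PV = 70.079288
  t = 3.0000: CF_t = 1078.000000, DF = 0.851614, PV = 918.039530
Price P = sum_t PV_t = 1062.052468
Macaulay numerator sum_t t * PV_t:
  t * PV_t at t = 1.0000: 73.933649
  t * PV_t at t = 2.0000: 140.158577
  t * PV_t at t = 3.0000: 2754.118590
Macaulay duration D = (sum_t t * PV_t) / P = 2968.210816 / 1062.052468 = 2.794787

Answer: Macaulay duration = 2.7948 years


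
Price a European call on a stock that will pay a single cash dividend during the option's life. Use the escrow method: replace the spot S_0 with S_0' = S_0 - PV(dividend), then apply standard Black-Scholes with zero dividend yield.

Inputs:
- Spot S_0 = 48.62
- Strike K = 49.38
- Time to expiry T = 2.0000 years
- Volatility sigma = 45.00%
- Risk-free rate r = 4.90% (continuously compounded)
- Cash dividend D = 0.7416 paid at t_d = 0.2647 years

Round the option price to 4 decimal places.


Answer: Price = 13.1881

Derivation:
PV(D) = D * exp(-r * t_d) = 0.7416 * 0.98711345 = 0.73204334
S_0' = S_0 - PV(D) = 48.6200 - 0.73204334 = 47.88795666
d1 = (ln(S_0'/K) + (r + sigma^2/2)*T) / (sigma*sqrt(T)) = 0.42397897
d2 = d1 - sigma*sqrt(T) = -0.21241714
exp(-rT) = 0.90664890
N(d1) = 0.66420942; N(d2) = 0.41589081
C = S_0' * N(d1) - K * exp(-rT) * N(d2) = 47.88795666 * 0.66420942 - 49.3800 * 0.90664890 * 0.41589081 = 13.1881


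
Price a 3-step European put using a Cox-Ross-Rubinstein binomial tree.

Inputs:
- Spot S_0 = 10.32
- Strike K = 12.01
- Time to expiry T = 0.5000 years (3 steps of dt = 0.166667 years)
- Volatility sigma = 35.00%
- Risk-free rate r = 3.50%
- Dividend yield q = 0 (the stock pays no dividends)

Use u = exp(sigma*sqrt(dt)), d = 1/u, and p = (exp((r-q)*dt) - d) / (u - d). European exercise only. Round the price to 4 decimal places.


Answer: Price = V(0,0) = 1.9107

Derivation:
dt = T/N = 0.166667
u = exp(sigma*sqrt(dt)) = 1.153599; d = 1/u = 0.866852
p = (exp((r-q)*dt) - d) / (u - d) = 0.484741
Discount per step: exp(-r*dt) = 0.994184
Stock lattice S(k, i) with i counting down-moves:
  k=0: S(0,0) = 10.3200
  k=1: S(1,0) = 11.9051; S(1,1) = 8.9459
  k=2: S(2,0) = 13.7338; S(2,1) = 10.3200; S(2,2) = 7.7548
  k=3: S(3,0) = 15.8433; S(3,1) = 11.9051; S(3,2) = 8.9459; S(3,3) = 6.7223
Terminal payoffs V(N, i) = max(K - S_T, 0):
  V(3,0) = 0.000000; V(3,1) = 0.104855; V(3,2) = 3.064086; V(3,3) = 5.287749
Backward induction: V(k, i) = exp(-r*dt) * [p * V(k+1, i) + (1-p) * V(k+1, i+1)].
  V(2,0) = exp(-r*dt) * [p*0.000000 + (1-p)*0.104855] = 0.053713
  V(2,1) = exp(-r*dt) * [p*0.104855 + (1-p)*3.064086] = 1.620146
  V(2,2) = exp(-r*dt) * [p*3.064086 + (1-p)*5.287749] = 4.185362
  V(1,0) = exp(-r*dt) * [p*0.053713 + (1-p)*1.620146] = 0.855824
  V(1,1) = exp(-r*dt) * [p*1.620146 + (1-p)*4.185362] = 2.924784
  V(0,0) = exp(-r*dt) * [p*0.855824 + (1-p)*2.924784] = 1.910695


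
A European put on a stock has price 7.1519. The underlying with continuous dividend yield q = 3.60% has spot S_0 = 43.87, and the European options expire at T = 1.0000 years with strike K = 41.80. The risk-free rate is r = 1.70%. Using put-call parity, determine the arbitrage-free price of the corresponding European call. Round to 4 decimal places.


Put-call parity: C - P = S_0 * exp(-qT) - K * exp(-rT).
S_0 * exp(-qT) = 43.8700 * 0.96464029 = 42.31876968
K * exp(-rT) = 41.8000 * 0.98314368 = 41.09540602
C = P + S*exp(-qT) - K*exp(-rT)
C = 7.1519 + 42.31876968 - 41.09540602 = 8.3753

Answer: Call price = 8.3753


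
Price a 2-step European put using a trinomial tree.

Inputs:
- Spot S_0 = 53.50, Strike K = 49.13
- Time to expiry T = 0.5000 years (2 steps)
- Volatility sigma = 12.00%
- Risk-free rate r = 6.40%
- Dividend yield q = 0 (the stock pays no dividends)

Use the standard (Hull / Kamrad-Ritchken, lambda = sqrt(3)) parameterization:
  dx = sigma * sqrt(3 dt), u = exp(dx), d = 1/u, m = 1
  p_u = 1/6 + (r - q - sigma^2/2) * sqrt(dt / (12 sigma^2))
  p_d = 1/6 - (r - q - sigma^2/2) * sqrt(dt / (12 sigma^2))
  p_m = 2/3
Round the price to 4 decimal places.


dt = T/N = 0.250000; dx = sigma*sqrt(3*dt) = 0.103923
u = exp(dx) = 1.109515; d = 1/u = 0.901295
p_u = 0.234986, p_m = 0.666667, p_d = 0.098347
Discount per step: exp(-r*dt) = 0.984127
Stock lattice S(k, j) with j the centered position index:
  k=0: S(0,+0) = 53.5000
  k=1: S(1,-1) = 48.2193; S(1,+0) = 53.5000; S(1,+1) = 59.3591
  k=2: S(2,-2) = 43.4598; S(2,-1) = 48.2193; S(2,+0) = 53.5000; S(2,+1) = 59.3591; S(2,+2) = 65.8598
Terminal payoffs V(N, j) = max(K - S_T, 0):
  V(2,-2) = 5.670235; V(2,-1) = 0.910736; V(2,+0) = 0.000000; V(2,+1) = 0.000000; V(2,+2) = 0.000000
Backward induction: V(k, j) = exp(-r*dt) * [p_u * V(k+1, j+1) + p_m * V(k+1, j) + p_d * V(k+1, j-1)]
  V(1,-1) = exp(-r*dt) * [p_u*0.000000 + p_m*0.910736 + p_d*5.670235] = 1.146319
  V(1,+0) = exp(-r*dt) * [p_u*0.000000 + p_m*0.000000 + p_d*0.910736] = 0.088146
  V(1,+1) = exp(-r*dt) * [p_u*0.000000 + p_m*0.000000 + p_d*0.000000] = 0.000000
  V(0,+0) = exp(-r*dt) * [p_u*0.000000 + p_m*0.088146 + p_d*1.146319] = 0.168779

Answer: Price = V(0,0) = 0.1688


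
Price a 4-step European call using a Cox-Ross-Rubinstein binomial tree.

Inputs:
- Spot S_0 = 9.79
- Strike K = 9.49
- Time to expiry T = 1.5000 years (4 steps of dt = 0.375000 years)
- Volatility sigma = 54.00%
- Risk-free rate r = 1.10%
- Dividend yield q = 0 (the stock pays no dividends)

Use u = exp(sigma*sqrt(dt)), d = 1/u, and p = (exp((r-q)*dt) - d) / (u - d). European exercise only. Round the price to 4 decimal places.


dt = T/N = 0.375000
u = exp(sigma*sqrt(dt)) = 1.391916; d = 1/u = 0.718434
p = (exp((r-q)*dt) - d) / (u - d) = 0.424212
Discount per step: exp(-r*dt) = 0.995883
Stock lattice S(k, i) with i counting down-moves:
  k=0: S(0,0) = 9.7900
  k=1: S(1,0) = 13.6269; S(1,1) = 7.0335
  k=2: S(2,0) = 18.9674; S(2,1) = 9.7900; S(2,2) = 5.0531
  k=3: S(3,0) = 26.4011; S(3,1) = 13.6269; S(3,2) = 7.0335; S(3,3) = 3.6303
  k=4: S(4,0) = 36.7481; S(4,1) = 18.9674; S(4,2) = 9.7900; S(4,3) = 5.0531; S(4,4) = 2.6081
Terminal payoffs V(N, i) = max(S_T - K, 0):
  V(4,0) = 27.258078; V(4,1) = 9.477437; V(4,2) = 0.300000; V(4,3) = 0.000000; V(4,4) = 0.000000
Backward induction: V(k, i) = exp(-r*dt) * [p * V(k+1, i) + (1-p) * V(k+1, i+1)].
  V(3,0) = exp(-r*dt) * [p*27.258078 + (1-p)*9.477437] = 16.950143
  V(3,1) = exp(-r*dt) * [p*9.477437 + (1-p)*0.300000] = 4.175922
  V(3,2) = exp(-r*dt) * [p*0.300000 + (1-p)*0.000000] = 0.126740
  V(3,3) = exp(-r*dt) * [p*0.000000 + (1-p)*0.000000] = 0.000000
  V(2,0) = exp(-r*dt) * [p*16.950143 + (1-p)*4.175922] = 9.555408
  V(2,1) = exp(-r*dt) * [p*4.175922 + (1-p)*0.126740] = 1.836861
  V(2,2) = exp(-r*dt) * [p*0.126740 + (1-p)*0.000000] = 0.053543
  V(1,0) = exp(-r*dt) * [p*9.555408 + (1-p)*1.836861] = 5.090124
  V(1,1) = exp(-r*dt) * [p*1.836861 + (1-p)*0.053543] = 0.806714
  V(0,0) = exp(-r*dt) * [p*5.090124 + (1-p)*0.806714] = 2.612989

Answer: Price = V(0,0) = 2.6130


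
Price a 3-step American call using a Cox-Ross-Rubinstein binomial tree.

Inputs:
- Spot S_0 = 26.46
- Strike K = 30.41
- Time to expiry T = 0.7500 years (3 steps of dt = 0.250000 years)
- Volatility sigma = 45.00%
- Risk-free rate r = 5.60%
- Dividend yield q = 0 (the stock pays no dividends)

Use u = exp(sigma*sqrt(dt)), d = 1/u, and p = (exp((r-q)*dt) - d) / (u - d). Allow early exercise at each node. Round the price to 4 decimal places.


dt = T/N = 0.250000
u = exp(sigma*sqrt(dt)) = 1.252323; d = 1/u = 0.798516
p = (exp((r-q)*dt) - d) / (u - d) = 0.475053
Discount per step: exp(-r*dt) = 0.986098
Stock lattice S(k, i) with i counting down-moves:
  k=0: S(0,0) = 26.4600
  k=1: S(1,0) = 33.1365; S(1,1) = 21.1287
  k=2: S(2,0) = 41.4975; S(2,1) = 26.4600; S(2,2) = 16.8716
  k=3: S(3,0) = 51.9683; S(3,1) = 33.1365; S(3,2) = 21.1287; S(3,3) = 13.4723
Terminal payoffs V(N, i) = max(S_T - K, 0):
  V(3,0) = 21.558313; V(3,1) = 2.726459; V(3,2) = 0.000000; V(3,3) = 0.000000
Backward induction: V(k, i) = exp(-r*dt) * [p * V(k+1, i) + (1-p) * V(k+1, i+1)]; then take max(V_cont, immediate exercise) for American.
  V(2,0) = exp(-r*dt) * [p*21.558313 + (1-p)*2.726459] = 11.510314; exercise = 11.087540; V(2,0) = max -> 11.510314
  V(2,1) = exp(-r*dt) * [p*2.726459 + (1-p)*0.000000] = 1.277207; exercise = 0.000000; V(2,1) = max -> 1.277207
  V(2,2) = exp(-r*dt) * [p*0.000000 + (1-p)*0.000000] = 0.000000; exercise = 0.000000; V(2,2) = max -> 0.000000
  V(1,0) = exp(-r*dt) * [p*11.510314 + (1-p)*1.277207] = 6.053137; exercise = 2.726459; V(1,0) = max -> 6.053137
  V(1,1) = exp(-r*dt) * [p*1.277207 + (1-p)*0.000000] = 0.598306; exercise = 0.000000; V(1,1) = max -> 0.598306
  V(0,0) = exp(-r*dt) * [p*6.053137 + (1-p)*0.598306] = 3.145297; exercise = 0.000000; V(0,0) = max -> 3.145297

Answer: Price = V(0,0) = 3.1453


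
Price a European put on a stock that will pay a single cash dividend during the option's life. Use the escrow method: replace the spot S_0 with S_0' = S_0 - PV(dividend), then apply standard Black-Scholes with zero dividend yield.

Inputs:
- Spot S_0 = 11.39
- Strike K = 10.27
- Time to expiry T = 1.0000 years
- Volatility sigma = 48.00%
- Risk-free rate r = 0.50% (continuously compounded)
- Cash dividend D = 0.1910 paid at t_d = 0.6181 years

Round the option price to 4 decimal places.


Answer: Price = 1.5770

Derivation:
PV(D) = D * exp(-r * t_d) = 0.1910 * 0.99691427 = 0.19041063
S_0' = S_0 - PV(D) = 11.3900 - 0.19041063 = 11.19958937
d1 = (ln(S_0'/K) + (r + sigma^2/2)*T) / (sigma*sqrt(T)) = 0.43093769
d2 = d1 - sigma*sqrt(T) = -0.04906231
exp(-rT) = 0.99501248
N(-d1) = 0.33325684; N(-d2) = 0.51956518
P = K * exp(-rT) * N(-d2) - S_0' * N(-d1) = 10.2700 * 0.99501248 * 0.51956518 - 11.19958937 * 0.33325684 = 1.5770


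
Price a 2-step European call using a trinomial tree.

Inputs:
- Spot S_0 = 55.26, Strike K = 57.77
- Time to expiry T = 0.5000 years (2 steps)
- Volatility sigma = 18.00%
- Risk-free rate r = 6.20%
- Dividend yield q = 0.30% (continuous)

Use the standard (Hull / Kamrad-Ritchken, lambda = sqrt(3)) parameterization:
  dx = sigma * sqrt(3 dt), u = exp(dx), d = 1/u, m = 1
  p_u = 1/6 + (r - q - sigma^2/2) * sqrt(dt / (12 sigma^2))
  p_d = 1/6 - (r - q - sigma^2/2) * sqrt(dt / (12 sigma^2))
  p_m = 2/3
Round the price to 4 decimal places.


Answer: Price = V(0,0) = 2.4632

Derivation:
dt = T/N = 0.250000; dx = sigma*sqrt(3*dt) = 0.155885
u = exp(dx) = 1.168691; d = 1/u = 0.855658
p_u = 0.200987, p_m = 0.666667, p_d = 0.132346
Discount per step: exp(-r*dt) = 0.984620
Stock lattice S(k, j) with j the centered position index:
  k=0: S(0,+0) = 55.2600
  k=1: S(1,-1) = 47.2837; S(1,+0) = 55.2600; S(1,+1) = 64.5819
  k=2: S(2,-2) = 40.4586; S(2,-1) = 47.2837; S(2,+0) = 55.2600; S(2,+1) = 64.5819; S(2,+2) = 75.4763
Terminal payoffs V(N, j) = max(S_T - K, 0):
  V(2,-2) = 0.000000; V(2,-1) = 0.000000; V(2,+0) = 0.000000; V(2,+1) = 6.811881; V(2,+2) = 17.706282
Backward induction: V(k, j) = exp(-r*dt) * [p_u * V(k+1, j+1) + p_m * V(k+1, j) + p_d * V(k+1, j-1)]
  V(1,-1) = exp(-r*dt) * [p_u*0.000000 + p_m*0.000000 + p_d*0.000000] = 0.000000
  V(1,+0) = exp(-r*dt) * [p_u*6.811881 + p_m*0.000000 + p_d*0.000000] = 1.348042
  V(1,+1) = exp(-r*dt) * [p_u*17.706282 + p_m*6.811881 + p_d*0.000000] = 7.975404
  V(0,+0) = exp(-r*dt) * [p_u*7.975404 + p_m*1.348042 + p_d*0.000000] = 2.463170


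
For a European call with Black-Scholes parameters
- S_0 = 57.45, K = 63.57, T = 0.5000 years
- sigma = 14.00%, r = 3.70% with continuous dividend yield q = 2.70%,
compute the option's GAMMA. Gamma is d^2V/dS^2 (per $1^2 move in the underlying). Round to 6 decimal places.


d1 = -0.9225385460; d2 = -1.0215334954
phi(d1) = 0.2606759490; exp(-qT) = 0.9865907163; exp(-rT) = 0.9816700746
Gamma = exp(-qT) * phi(d1) / (S * sigma * sqrt(T)) = 0.9865907163 * 0.2606759490 / (57.4500 * 0.1400 * 0.7071067812) = 0.045220

Answer: Gamma = 0.045220


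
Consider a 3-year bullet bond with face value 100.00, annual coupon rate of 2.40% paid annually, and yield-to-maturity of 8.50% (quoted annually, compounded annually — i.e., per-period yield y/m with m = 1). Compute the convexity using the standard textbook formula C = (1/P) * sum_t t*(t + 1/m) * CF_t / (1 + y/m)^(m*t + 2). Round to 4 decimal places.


Answer: Convexity = 9.8478

Derivation:
Coupon per period c = face * coupon_rate / m = 2.400000
Periods per year m = 1; per-period yield y/m = 0.085000
Number of cashflows N = 3
Cashflows (t years, CF_t, discount factor 1/(1+y/m)^(m*t), PV):
  t = 1.0000: CF_t = 2.400000, DF = 0.921659, PV = 2.211982
  t = 2.0000: CF_t = 2.400000, DF = 0.849455, PV = 2.038693
  t = 3.0000: CF_t = 102.400000, DF = 0.782908, PV = 80.169789
Price P = sum_t PV_t = 84.420464
Convexity numerator sum_t t*(t + 1/m) * CF_t / (1+y/m)^(m*t + 2):
  t = 1.0000: term = 3.757959
  t = 2.0000: term = 10.390670
  t = 3.0000: term = 817.207816
Convexity = (1/P) * sum = 831.356445 / 84.420464 = 9.847807


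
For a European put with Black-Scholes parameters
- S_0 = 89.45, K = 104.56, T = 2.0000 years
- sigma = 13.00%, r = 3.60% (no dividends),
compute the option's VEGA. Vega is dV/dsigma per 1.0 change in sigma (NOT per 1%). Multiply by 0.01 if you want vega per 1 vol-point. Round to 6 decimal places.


d1 = -0.3654178774; d2 = -0.5492656405
phi(d1) = 0.3731765504; exp(-qT) = 1.0000000000; exp(-rT) = 0.9305308958
Vega = S * exp(-qT) * phi(d1) * sqrt(T) = 89.4500 * 1.0000000000 * 0.3731765504 * 1.4142135624 = 47.207357

Answer: Vega = 47.207357


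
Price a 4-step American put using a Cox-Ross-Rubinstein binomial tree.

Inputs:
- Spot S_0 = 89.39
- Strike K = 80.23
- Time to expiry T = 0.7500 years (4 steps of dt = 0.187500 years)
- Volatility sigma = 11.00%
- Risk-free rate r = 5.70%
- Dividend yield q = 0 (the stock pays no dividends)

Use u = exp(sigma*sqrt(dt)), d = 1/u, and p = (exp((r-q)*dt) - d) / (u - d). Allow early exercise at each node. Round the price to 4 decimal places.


dt = T/N = 0.187500
u = exp(sigma*sqrt(dt)) = 1.048784; d = 1/u = 0.953485
p = (exp((r-q)*dt) - d) / (u - d) = 0.600843
Discount per step: exp(-r*dt) = 0.989369
Stock lattice S(k, i) with i counting down-moves:
  k=0: S(0,0) = 89.3900
  k=1: S(1,0) = 93.7508; S(1,1) = 85.2320
  k=2: S(2,0) = 98.3243; S(2,1) = 89.3900; S(2,2) = 81.2675
  k=3: S(3,0) = 103.1210; S(3,1) = 93.7508; S(3,2) = 85.2320; S(3,3) = 77.4873
  k=4: S(4,0) = 108.1516; S(4,1) = 98.3243; S(4,2) = 89.3900; S(4,3) = 81.2675; S(4,4) = 73.8830
Terminal payoffs V(N, i) = max(K - S_T, 0):
  V(4,0) = 0.000000; V(4,1) = 0.000000; V(4,2) = 0.000000; V(4,3) = 0.000000; V(4,4) = 6.346965
Backward induction: V(k, i) = exp(-r*dt) * [p * V(k+1, i) + (1-p) * V(k+1, i+1)]; then take max(V_cont, immediate exercise) for American.
  V(3,0) = exp(-r*dt) * [p*0.000000 + (1-p)*0.000000] = 0.000000; exercise = 0.000000; V(3,0) = max -> 0.000000
  V(3,1) = exp(-r*dt) * [p*0.000000 + (1-p)*0.000000] = 0.000000; exercise = 0.000000; V(3,1) = max -> 0.000000
  V(3,2) = exp(-r*dt) * [p*0.000000 + (1-p)*0.000000] = 0.000000; exercise = 0.000000; V(3,2) = max -> 0.000000
  V(3,3) = exp(-r*dt) * [p*0.000000 + (1-p)*6.346965] = 2.506503; exercise = 2.742655; V(3,3) = max -> 2.742655
  V(2,0) = exp(-r*dt) * [p*0.000000 + (1-p)*0.000000] = 0.000000; exercise = 0.000000; V(2,0) = max -> 0.000000
  V(2,1) = exp(-r*dt) * [p*0.000000 + (1-p)*0.000000] = 0.000000; exercise = 0.000000; V(2,1) = max -> 0.000000
  V(2,2) = exp(-r*dt) * [p*0.000000 + (1-p)*2.742655] = 1.083112; exercise = 0.000000; V(2,2) = max -> 1.083112
  V(1,0) = exp(-r*dt) * [p*0.000000 + (1-p)*0.000000] = 0.000000; exercise = 0.000000; V(1,0) = max -> 0.000000
  V(1,1) = exp(-r*dt) * [p*0.000000 + (1-p)*1.083112] = 0.427736; exercise = 0.000000; V(1,1) = max -> 0.427736
  V(0,0) = exp(-r*dt) * [p*0.000000 + (1-p)*0.427736] = 0.168919; exercise = 0.000000; V(0,0) = max -> 0.168919

Answer: Price = V(0,0) = 0.1689


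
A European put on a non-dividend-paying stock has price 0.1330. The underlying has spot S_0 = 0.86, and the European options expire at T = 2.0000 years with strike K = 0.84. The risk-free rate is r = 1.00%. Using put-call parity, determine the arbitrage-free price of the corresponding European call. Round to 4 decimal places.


Put-call parity: C - P = S_0 * exp(-qT) - K * exp(-rT).
S_0 * exp(-qT) = 0.8600 * 1.00000000 = 0.86000000
K * exp(-rT) = 0.8400 * 0.98019867 = 0.82336689
C = P + S*exp(-qT) - K*exp(-rT)
C = 0.1330 + 0.86000000 - 0.82336689 = 0.1696

Answer: Call price = 0.1696


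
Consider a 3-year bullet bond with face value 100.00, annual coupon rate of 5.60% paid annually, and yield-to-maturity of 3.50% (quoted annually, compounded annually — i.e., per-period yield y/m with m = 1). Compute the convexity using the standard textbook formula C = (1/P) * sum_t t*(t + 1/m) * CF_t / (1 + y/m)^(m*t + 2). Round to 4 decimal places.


Answer: Convexity = 10.4486

Derivation:
Coupon per period c = face * coupon_rate / m = 5.600000
Periods per year m = 1; per-period yield y/m = 0.035000
Number of cashflows N = 3
Cashflows (t years, CF_t, discount factor 1/(1+y/m)^(m*t), PV):
  t = 1.0000: CF_t = 5.600000, DF = 0.966184, PV = 5.410628
  t = 2.0000: CF_t = 5.600000, DF = 0.933511, PV = 5.227660
  t = 3.0000: CF_t = 105.600000, DF = 0.901943, PV = 95.245150
Price P = sum_t PV_t = 105.883438
Convexity numerator sum_t t*(t + 1/m) * CF_t / (1+y/m)^(m*t + 2):
  t = 1.0000: term = 10.101758
  t = 2.0000: term = 29.280459
  t = 3.0000: term = 1066.948397
Convexity = (1/P) * sum = 1106.330614 / 105.883438 = 10.448571


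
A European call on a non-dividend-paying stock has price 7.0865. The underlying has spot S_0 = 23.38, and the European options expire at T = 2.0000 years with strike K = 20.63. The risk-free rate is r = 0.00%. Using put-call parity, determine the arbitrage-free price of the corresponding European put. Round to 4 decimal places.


Answer: Put price = 4.3365

Derivation:
Put-call parity: C - P = S_0 * exp(-qT) - K * exp(-rT).
S_0 * exp(-qT) = 23.3800 * 1.00000000 = 23.38000000
K * exp(-rT) = 20.6300 * 1.00000000 = 20.63000000
P = C - S*exp(-qT) + K*exp(-rT)
P = 7.0865 - 23.38000000 + 20.63000000 = 4.3365


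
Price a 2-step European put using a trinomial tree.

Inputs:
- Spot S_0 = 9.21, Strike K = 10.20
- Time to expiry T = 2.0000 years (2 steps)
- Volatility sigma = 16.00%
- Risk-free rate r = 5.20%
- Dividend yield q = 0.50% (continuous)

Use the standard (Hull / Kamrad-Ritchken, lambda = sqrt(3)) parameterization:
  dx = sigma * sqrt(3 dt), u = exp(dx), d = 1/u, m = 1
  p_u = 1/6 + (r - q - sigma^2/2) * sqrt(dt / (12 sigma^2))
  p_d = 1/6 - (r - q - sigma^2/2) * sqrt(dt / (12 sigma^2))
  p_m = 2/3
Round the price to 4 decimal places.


dt = T/N = 1.000000; dx = sigma*sqrt(3*dt) = 0.277128
u = exp(dx) = 1.319335; d = 1/u = 0.757957
p_u = 0.228371, p_m = 0.666667, p_d = 0.104962
Discount per step: exp(-r*dt) = 0.949329
Stock lattice S(k, j) with j the centered position index:
  k=0: S(0,+0) = 9.2100
  k=1: S(1,-1) = 6.9808; S(1,+0) = 9.2100; S(1,+1) = 12.1511
  k=2: S(2,-2) = 5.2911; S(2,-1) = 6.9808; S(2,+0) = 9.2100; S(2,+1) = 12.1511; S(2,+2) = 16.0313
Terminal payoffs V(N, j) = max(K - S_T, 0):
  V(2,-2) = 4.908861; V(2,-1) = 3.219213; V(2,+0) = 0.990000; V(2,+1) = 0.000000; V(2,+2) = 0.000000
Backward induction: V(k, j) = exp(-r*dt) * [p_u * V(k+1, j+1) + p_m * V(k+1, j) + p_d * V(k+1, j-1)]
  V(1,-1) = exp(-r*dt) * [p_u*0.990000 + p_m*3.219213 + p_d*4.908861] = 2.741163
  V(1,+0) = exp(-r*dt) * [p_u*0.000000 + p_m*0.990000 + p_d*3.219213] = 0.947332
  V(1,+1) = exp(-r*dt) * [p_u*0.000000 + p_m*0.000000 + p_d*0.990000] = 0.098647
  V(0,+0) = exp(-r*dt) * [p_u*0.098647 + p_m*0.947332 + p_d*2.741163] = 0.894079

Answer: Price = V(0,0) = 0.8941


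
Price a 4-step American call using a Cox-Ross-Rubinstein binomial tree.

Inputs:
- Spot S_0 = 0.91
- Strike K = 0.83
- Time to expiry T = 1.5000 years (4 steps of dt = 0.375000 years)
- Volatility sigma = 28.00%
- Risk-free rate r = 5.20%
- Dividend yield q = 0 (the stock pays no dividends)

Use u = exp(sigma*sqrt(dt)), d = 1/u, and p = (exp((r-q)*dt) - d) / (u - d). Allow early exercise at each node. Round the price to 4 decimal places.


Answer: Price = V(0,0) = 0.2015

Derivation:
dt = T/N = 0.375000
u = exp(sigma*sqrt(dt)) = 1.187042; d = 1/u = 0.842430
p = (exp((r-q)*dt) - d) / (u - d) = 0.514379
Discount per step: exp(-r*dt) = 0.980689
Stock lattice S(k, i) with i counting down-moves:
  k=0: S(0,0) = 0.9100
  k=1: S(1,0) = 1.0802; S(1,1) = 0.7666
  k=2: S(2,0) = 1.2823; S(2,1) = 0.9100; S(2,2) = 0.6458
  k=3: S(3,0) = 1.5221; S(3,1) = 1.0802; S(3,2) = 0.7666; S(3,3) = 0.5441
  k=4: S(4,0) = 1.8068; S(4,1) = 1.2823; S(4,2) = 0.9100; S(4,3) = 0.6458; S(4,4) = 0.4583
Terminal payoffs V(N, i) = max(S_T - K, 0):
  V(4,0) = 0.976780; V(4,1) = 0.452252; V(4,2) = 0.080000; V(4,3) = 0.000000; V(4,4) = 0.000000
Backward induction: V(k, i) = exp(-r*dt) * [p * V(k+1, i) + (1-p) * V(k+1, i+1)]; then take max(V_cont, immediate exercise) for American.
  V(3,0) = exp(-r*dt) * [p*0.976780 + (1-p)*0.452252] = 0.708115; exercise = 0.692087; V(3,0) = max -> 0.708115
  V(3,1) = exp(-r*dt) * [p*0.452252 + (1-p)*0.080000] = 0.266236; exercise = 0.250208; V(3,1) = max -> 0.266236
  V(3,2) = exp(-r*dt) * [p*0.080000 + (1-p)*0.000000] = 0.040356; exercise = 0.000000; V(3,2) = max -> 0.040356
  V(3,3) = exp(-r*dt) * [p*0.000000 + (1-p)*0.000000] = 0.000000; exercise = 0.000000; V(3,3) = max -> 0.000000
  V(2,0) = exp(-r*dt) * [p*0.708115 + (1-p)*0.266236] = 0.483999; exercise = 0.452252; V(2,0) = max -> 0.483999
  V(2,1) = exp(-r*dt) * [p*0.266236 + (1-p)*0.040356] = 0.153521; exercise = 0.080000; V(2,1) = max -> 0.153521
  V(2,2) = exp(-r*dt) * [p*0.040356 + (1-p)*0.000000] = 0.020357; exercise = 0.000000; V(2,2) = max -> 0.020357
  V(1,0) = exp(-r*dt) * [p*0.483999 + (1-p)*0.153521] = 0.317265; exercise = 0.250208; V(1,0) = max -> 0.317265
  V(1,1) = exp(-r*dt) * [p*0.153521 + (1-p)*0.020357] = 0.087138; exercise = 0.000000; V(1,1) = max -> 0.087138
  V(0,0) = exp(-r*dt) * [p*0.317265 + (1-p)*0.087138] = 0.201542; exercise = 0.080000; V(0,0) = max -> 0.201542


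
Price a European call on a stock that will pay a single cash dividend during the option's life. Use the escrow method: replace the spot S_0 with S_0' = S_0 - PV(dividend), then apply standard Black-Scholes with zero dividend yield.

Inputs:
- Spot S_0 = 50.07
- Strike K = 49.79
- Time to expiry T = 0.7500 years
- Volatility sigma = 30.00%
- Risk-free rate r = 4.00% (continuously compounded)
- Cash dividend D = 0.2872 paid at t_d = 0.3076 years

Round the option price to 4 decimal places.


PV(D) = D * exp(-r * t_d) = 0.2872 * 0.98777138 = 0.28368794
S_0' = S_0 - PV(D) = 50.0700 - 0.28368794 = 49.78631206
d1 = (ln(S_0'/K) + (r + sigma^2/2)*T) / (sigma*sqrt(T)) = 0.24508876
d2 = d1 - sigma*sqrt(T) = -0.01471886
exp(-rT) = 0.97044553
N(d1) = 0.59680615; N(d2) = 0.49412824
C = S_0' * N(d1) - K * exp(-rT) * N(d2) = 49.78631206 * 0.59680615 - 49.7900 * 0.97044553 * 0.49412824 = 5.8373

Answer: Price = 5.8373


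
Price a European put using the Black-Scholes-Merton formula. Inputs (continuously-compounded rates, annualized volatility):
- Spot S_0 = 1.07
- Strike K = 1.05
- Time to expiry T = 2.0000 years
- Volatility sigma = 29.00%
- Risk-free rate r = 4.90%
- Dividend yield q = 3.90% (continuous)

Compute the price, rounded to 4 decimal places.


d1 = (ln(S/K) + (r - q + 0.5*sigma^2) * T) / (sigma * sqrt(T)) = 0.29983396
d2 = d1 - sigma * sqrt(T) = -0.11028797
exp(-rT) = 0.90664890; exp(-qT) = 0.92496443
P = K * exp(-rT) * N(-d2) - S_0 * exp(-qT) * N(-d1)
N(-d1) = 0.38215190; N(-d2) = 0.54390950
P = 1.0500 * 0.90664890 * 0.54390950 - 1.0700 * 0.92496443 * 0.38215190 = 0.1396

Answer: Price = 0.1396


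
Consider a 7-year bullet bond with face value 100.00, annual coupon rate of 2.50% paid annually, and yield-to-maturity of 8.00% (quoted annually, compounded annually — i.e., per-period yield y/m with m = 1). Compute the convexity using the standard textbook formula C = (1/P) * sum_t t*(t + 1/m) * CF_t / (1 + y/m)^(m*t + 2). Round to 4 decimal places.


Answer: Convexity = 42.5817

Derivation:
Coupon per period c = face * coupon_rate / m = 2.500000
Periods per year m = 1; per-period yield y/m = 0.080000
Number of cashflows N = 7
Cashflows (t years, CF_t, discount factor 1/(1+y/m)^(m*t), PV):
  t = 1.0000: CF_t = 2.500000, DF = 0.925926, PV = 2.314815
  t = 2.0000: CF_t = 2.500000, DF = 0.857339, PV = 2.143347
  t = 3.0000: CF_t = 2.500000, DF = 0.793832, PV = 1.984581
  t = 4.0000: CF_t = 2.500000, DF = 0.735030, PV = 1.837575
  t = 5.0000: CF_t = 2.500000, DF = 0.680583, PV = 1.701458
  t = 6.0000: CF_t = 2.500000, DF = 0.630170, PV = 1.575424
  t = 7.0000: CF_t = 102.500000, DF = 0.583490, PV = 59.807766
Price P = sum_t PV_t = 71.364965
Convexity numerator sum_t t*(t + 1/m) * CF_t / (1+y/m)^(m*t + 2):
  t = 1.0000: term = 3.969161
  t = 2.0000: term = 11.025448
  t = 3.0000: term = 20.417496
  t = 4.0000: term = 31.508481
  t = 5.0000: term = 43.761780
  t = 6.0000: term = 56.728233
  t = 7.0000: term = 2871.429071
Convexity = (1/P) * sum = 3038.839670 / 71.364965 = 42.581674


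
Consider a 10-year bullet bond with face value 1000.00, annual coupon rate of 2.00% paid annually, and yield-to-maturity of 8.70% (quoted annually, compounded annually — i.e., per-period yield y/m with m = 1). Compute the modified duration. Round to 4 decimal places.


Answer: Modified duration = 8.1012

Derivation:
Coupon per period c = face * coupon_rate / m = 20.000000
Periods per year m = 1; per-period yield y/m = 0.087000
Number of cashflows N = 10
Cashflows (t years, CF_t, discount factor 1/(1+y/m)^(m*t), PV):
  t = 1.0000: CF_t = 20.000000, DF = 0.919963, PV = 18.399264
  t = 2.0000: CF_t = 20.000000, DF = 0.846332, PV = 16.926646
  t = 3.0000: CF_t = 20.000000, DF = 0.778595, PV = 15.571891
  t = 4.0000: CF_t = 20.000000, DF = 0.716278, PV = 14.325567
  t = 5.0000: CF_t = 20.000000, DF = 0.658950, PV = 13.178994
  t = 6.0000: CF_t = 20.000000, DF = 0.606209, PV = 12.124190
  t = 7.0000: CF_t = 20.000000, DF = 0.557690, PV = 11.153809
  t = 8.0000: CF_t = 20.000000, DF = 0.513055, PV = 10.261093
  t = 9.0000: CF_t = 20.000000, DF = 0.471991, PV = 9.439828
  t = 10.0000: CF_t = 1020.000000, DF = 0.434215, PV = 442.899032
Price P = sum_t PV_t = 564.280315
First compute Macaulay numerator sum_t t * PV_t:
  t * PV_t at t = 1.0000: 18.399264
  t * PV_t at t = 2.0000: 33.853292
  t * PV_t at t = 3.0000: 46.715674
  t * PV_t at t = 4.0000: 57.302268
  t * PV_t at t = 5.0000: 65.894972
  t * PV_t at t = 6.0000: 72.745140
  t * PV_t at t = 7.0000: 78.076660
  t * PV_t at t = 8.0000: 82.088748
  t * PV_t at t = 9.0000: 84.958455
  t * PV_t at t = 10.0000: 4428.990318
Macaulay duration D = 4969.024791 / 564.280315 = 8.805951
Modified duration = D / (1 + y/m) = 8.805951 / (1 + 0.087000) = 8.101151


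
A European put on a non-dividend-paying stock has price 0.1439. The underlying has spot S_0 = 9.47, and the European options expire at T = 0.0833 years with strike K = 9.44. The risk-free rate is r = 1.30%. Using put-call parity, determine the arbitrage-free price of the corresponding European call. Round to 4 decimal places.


Answer: Call price = 0.1841

Derivation:
Put-call parity: C - P = S_0 * exp(-qT) - K * exp(-rT).
S_0 * exp(-qT) = 9.4700 * 1.00000000 = 9.47000000
K * exp(-rT) = 9.4400 * 0.99891769 = 9.42978296
C = P + S*exp(-qT) - K*exp(-rT)
C = 0.1439 + 9.47000000 - 9.42978296 = 0.1841


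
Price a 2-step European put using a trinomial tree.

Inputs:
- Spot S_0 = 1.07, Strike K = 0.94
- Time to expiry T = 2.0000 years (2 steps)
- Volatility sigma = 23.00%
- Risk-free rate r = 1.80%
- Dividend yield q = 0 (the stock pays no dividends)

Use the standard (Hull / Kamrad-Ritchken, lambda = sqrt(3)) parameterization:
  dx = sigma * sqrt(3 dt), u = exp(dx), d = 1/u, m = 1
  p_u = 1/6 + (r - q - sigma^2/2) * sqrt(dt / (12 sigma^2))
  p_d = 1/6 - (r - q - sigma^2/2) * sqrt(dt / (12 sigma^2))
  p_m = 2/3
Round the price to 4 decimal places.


Answer: Price = V(0,0) = 0.0644

Derivation:
dt = T/N = 1.000000; dx = sigma*sqrt(3*dt) = 0.398372
u = exp(dx) = 1.489398; d = 1/u = 0.671412
p_u = 0.156061, p_m = 0.666667, p_d = 0.177272
Discount per step: exp(-r*dt) = 0.982161
Stock lattice S(k, j) with j the centered position index:
  k=0: S(0,+0) = 1.0700
  k=1: S(1,-1) = 0.7184; S(1,+0) = 1.0700; S(1,+1) = 1.5937
  k=2: S(2,-2) = 0.4824; S(2,-1) = 0.7184; S(2,+0) = 1.0700; S(2,+1) = 1.5937; S(2,+2) = 2.3736
Terminal payoffs V(N, j) = max(K - S_T, 0):
  V(2,-2) = 0.457650; V(2,-1) = 0.221589; V(2,+0) = 0.000000; V(2,+1) = 0.000000; V(2,+2) = 0.000000
Backward induction: V(k, j) = exp(-r*dt) * [p_u * V(k+1, j+1) + p_m * V(k+1, j) + p_d * V(k+1, j-1)]
  V(1,-1) = exp(-r*dt) * [p_u*0.000000 + p_m*0.221589 + p_d*0.457650] = 0.224772
  V(1,+0) = exp(-r*dt) * [p_u*0.000000 + p_m*0.000000 + p_d*0.221589] = 0.038581
  V(1,+1) = exp(-r*dt) * [p_u*0.000000 + p_m*0.000000 + p_d*0.000000] = 0.000000
  V(0,+0) = exp(-r*dt) * [p_u*0.000000 + p_m*0.038581 + p_d*0.224772] = 0.064397


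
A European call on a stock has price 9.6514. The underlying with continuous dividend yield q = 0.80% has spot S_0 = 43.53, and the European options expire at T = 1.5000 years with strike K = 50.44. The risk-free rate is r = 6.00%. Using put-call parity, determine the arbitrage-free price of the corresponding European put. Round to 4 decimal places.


Answer: Put price = 12.7393

Derivation:
Put-call parity: C - P = S_0 * exp(-qT) - K * exp(-rT).
S_0 * exp(-qT) = 43.5300 * 0.98807171 = 43.01076166
K * exp(-rT) = 50.4400 * 0.91393119 = 46.09868899
P = C - S*exp(-qT) + K*exp(-rT)
P = 9.6514 - 43.01076166 + 46.09868899 = 12.7393


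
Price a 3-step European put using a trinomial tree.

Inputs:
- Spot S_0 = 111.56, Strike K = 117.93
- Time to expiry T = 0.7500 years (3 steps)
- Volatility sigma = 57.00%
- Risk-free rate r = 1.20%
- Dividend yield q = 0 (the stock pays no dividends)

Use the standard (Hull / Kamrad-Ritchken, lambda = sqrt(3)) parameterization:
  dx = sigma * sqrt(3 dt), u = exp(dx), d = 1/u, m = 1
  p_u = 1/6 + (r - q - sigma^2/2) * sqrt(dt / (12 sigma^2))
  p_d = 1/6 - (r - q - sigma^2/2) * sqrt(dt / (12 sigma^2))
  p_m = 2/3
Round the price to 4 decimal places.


Answer: Price = V(0,0) = 23.9513

Derivation:
dt = T/N = 0.250000; dx = sigma*sqrt(3*dt) = 0.493634
u = exp(dx) = 1.638260; d = 1/u = 0.610404
p_u = 0.128569, p_m = 0.666667, p_d = 0.204764
Discount per step: exp(-r*dt) = 0.997004
Stock lattice S(k, j) with j the centered position index:
  k=0: S(0,+0) = 111.5600
  k=1: S(1,-1) = 68.0967; S(1,+0) = 111.5600; S(1,+1) = 182.7642
  k=2: S(2,-2) = 41.5665; S(2,-1) = 68.0967; S(2,+0) = 111.5600; S(2,+1) = 182.7642; S(2,+2) = 299.4153
  k=3: S(3,-3) = 25.3723; S(3,-2) = 41.5665; S(3,-1) = 68.0967; S(3,+0) = 111.5600; S(3,+1) = 182.7642; S(3,+2) = 299.4153; S(3,+3) = 490.5200
Terminal payoffs V(N, j) = max(K - S_T, 0):
  V(3,-3) = 92.557672; V(3,-2) = 76.363540; V(3,-1) = 49.833346; V(3,+0) = 6.370000; V(3,+1) = 0.000000; V(3,+2) = 0.000000; V(3,+3) = 0.000000
Backward induction: V(k, j) = exp(-r*dt) * [p_u * V(k+1, j+1) + p_m * V(k+1, j) + p_d * V(k+1, j-1)]
  V(2,-2) = exp(-r*dt) * [p_u*49.833346 + p_m*76.363540 + p_d*92.557672] = 76.040091
  V(2,-1) = exp(-r*dt) * [p_u*6.370000 + p_m*49.833346 + p_d*76.363540] = 49.528924
  V(2,+0) = exp(-r*dt) * [p_u*0.000000 + p_m*6.370000 + p_d*49.833346] = 14.407464
  V(2,+1) = exp(-r*dt) * [p_u*0.000000 + p_m*0.000000 + p_d*6.370000] = 1.300441
  V(2,+2) = exp(-r*dt) * [p_u*0.000000 + p_m*0.000000 + p_d*0.000000] = 0.000000
  V(1,-1) = exp(-r*dt) * [p_u*14.407464 + p_m*49.528924 + p_d*76.040091] = 50.290827
  V(1,+0) = exp(-r*dt) * [p_u*1.300441 + p_m*14.407464 + p_d*49.528924] = 19.854270
  V(1,+1) = exp(-r*dt) * [p_u*0.000000 + p_m*1.300441 + p_d*14.407464] = 3.805659
  V(0,+0) = exp(-r*dt) * [p_u*3.805659 + p_m*19.854270 + p_d*50.290827] = 23.951269
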